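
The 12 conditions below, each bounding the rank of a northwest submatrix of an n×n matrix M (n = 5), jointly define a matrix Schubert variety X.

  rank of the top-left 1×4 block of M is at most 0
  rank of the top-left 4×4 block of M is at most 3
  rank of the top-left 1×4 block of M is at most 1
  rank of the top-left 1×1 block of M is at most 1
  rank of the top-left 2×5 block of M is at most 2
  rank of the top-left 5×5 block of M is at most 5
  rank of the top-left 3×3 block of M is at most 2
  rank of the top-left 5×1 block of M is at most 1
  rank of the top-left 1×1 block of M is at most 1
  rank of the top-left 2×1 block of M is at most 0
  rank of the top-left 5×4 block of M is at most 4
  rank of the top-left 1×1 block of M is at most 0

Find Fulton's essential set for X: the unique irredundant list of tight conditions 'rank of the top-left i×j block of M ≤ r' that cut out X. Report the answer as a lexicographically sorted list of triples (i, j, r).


The tightest implied rank at each (i,j), from the 12 conditions:

  i=1: 0, 0, 0, 0, 1
  i=2: 0, 1, 1, 1, 2
  i=3: 1, 2, 2, 2, 3
  i=4: 1, 2, 3, 3, 4
  i=5: 1, 2, 3, 4, 5

second differences of R give the permutation w = (5, 2, 1, 3, 4).

D(w) has 5 cells with 2 SE-corners; essential set:

[(1, 4, 0), (2, 1, 0)]


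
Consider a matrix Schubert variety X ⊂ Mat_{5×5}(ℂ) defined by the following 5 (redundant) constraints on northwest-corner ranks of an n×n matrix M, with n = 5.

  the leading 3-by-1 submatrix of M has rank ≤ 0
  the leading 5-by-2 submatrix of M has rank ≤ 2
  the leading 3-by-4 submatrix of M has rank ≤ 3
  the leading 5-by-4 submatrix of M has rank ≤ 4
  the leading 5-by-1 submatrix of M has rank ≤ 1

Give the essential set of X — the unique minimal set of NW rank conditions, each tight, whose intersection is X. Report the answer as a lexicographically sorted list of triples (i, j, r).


The tightest implied rank at each (i,j), from the 5 conditions:

  i=1: 0, 1, 1, 1, 1
  i=2: 0, 1, 2, 2, 2
  i=3: 0, 1, 2, 3, 3
  i=4: 1, 2, 3, 4, 4
  i=5: 1, 2, 3, 4, 5

the unique w with this rank table is (2, 3, 4, 1, 5).

|D(w)|=3, |Ess(w)|=1:

[(3, 1, 0)]


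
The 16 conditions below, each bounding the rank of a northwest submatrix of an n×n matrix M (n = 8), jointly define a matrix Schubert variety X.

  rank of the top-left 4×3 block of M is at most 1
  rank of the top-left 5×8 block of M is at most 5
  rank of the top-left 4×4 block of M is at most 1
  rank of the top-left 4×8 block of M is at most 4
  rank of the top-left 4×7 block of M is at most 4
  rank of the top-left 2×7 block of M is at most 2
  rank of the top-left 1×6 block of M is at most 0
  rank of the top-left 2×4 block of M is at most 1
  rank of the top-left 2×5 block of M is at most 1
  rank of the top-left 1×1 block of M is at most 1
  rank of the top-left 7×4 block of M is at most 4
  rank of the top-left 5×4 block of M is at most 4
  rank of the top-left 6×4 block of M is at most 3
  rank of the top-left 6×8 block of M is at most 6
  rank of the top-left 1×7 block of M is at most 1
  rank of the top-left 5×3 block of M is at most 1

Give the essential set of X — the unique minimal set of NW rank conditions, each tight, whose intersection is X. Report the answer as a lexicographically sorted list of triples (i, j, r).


Propagating the 16 rank bounds to every northwest block:

  i=1: 0 | 0 | 0 | 0 | 0 | 0 | 1 | 1
  i=2: 1 | 1 | 1 | 1 | 1 | 1 | 2 | 2
  i=3: 1 | 1 | 1 | 1 | 2 | 2 | 3 | 3
  i=4: 1 | 1 | 1 | 1 | 2 | 3 | 4 | 4
  i=5: 1 | 1 | 1 | 2 | 3 | 4 | 5 | 5
  i=6: 1 | 2 | 2 | 3 | 4 | 5 | 6 | 6
  i=7: 1 | 2 | 3 | 4 | 5 | 6 | 7 | 7
  i=8: 1 | 2 | 3 | 4 | 5 | 6 | 7 | 8

so w = (7, 1, 5, 6, 4, 2, 3, 8).

3 SE-corners of the 14-cell Rothe diagram give Ess(w):

[(1, 6, 0), (4, 4, 1), (5, 3, 1)]


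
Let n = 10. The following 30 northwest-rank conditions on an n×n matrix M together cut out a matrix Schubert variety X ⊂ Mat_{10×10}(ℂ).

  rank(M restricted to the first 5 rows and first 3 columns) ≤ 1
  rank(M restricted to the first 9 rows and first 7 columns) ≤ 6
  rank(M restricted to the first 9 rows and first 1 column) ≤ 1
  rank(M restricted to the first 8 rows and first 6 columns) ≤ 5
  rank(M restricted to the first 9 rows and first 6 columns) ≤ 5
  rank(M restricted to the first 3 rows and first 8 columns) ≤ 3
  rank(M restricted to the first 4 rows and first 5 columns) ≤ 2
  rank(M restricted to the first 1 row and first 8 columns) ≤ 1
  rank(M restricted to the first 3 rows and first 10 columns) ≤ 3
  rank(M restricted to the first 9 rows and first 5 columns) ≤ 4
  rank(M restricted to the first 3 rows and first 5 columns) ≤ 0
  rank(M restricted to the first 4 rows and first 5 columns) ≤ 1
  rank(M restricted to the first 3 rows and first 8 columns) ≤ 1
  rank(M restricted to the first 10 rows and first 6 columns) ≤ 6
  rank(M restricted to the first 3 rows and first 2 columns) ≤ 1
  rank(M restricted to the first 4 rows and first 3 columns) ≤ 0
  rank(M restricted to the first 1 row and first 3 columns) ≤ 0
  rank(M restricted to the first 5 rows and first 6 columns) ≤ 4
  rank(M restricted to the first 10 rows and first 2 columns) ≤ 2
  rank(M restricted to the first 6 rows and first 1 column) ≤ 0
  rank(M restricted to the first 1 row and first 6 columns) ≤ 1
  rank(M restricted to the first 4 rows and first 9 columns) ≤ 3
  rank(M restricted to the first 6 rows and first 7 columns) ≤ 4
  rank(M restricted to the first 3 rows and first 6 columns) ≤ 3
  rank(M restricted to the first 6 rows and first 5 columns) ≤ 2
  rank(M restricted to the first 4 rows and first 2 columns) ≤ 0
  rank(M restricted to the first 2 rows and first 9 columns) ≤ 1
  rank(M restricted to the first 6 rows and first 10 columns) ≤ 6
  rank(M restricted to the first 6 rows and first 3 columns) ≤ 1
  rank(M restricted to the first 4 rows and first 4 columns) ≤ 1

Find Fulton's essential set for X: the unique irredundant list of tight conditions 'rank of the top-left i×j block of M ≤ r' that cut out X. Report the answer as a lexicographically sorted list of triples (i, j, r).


Propagating the 30 rank bounds to every northwest block:

  0 | 0 | 0 | 0 | 0 | 1 | 1 | 1 | 1 | 1
  0 | 0 | 0 | 0 | 0 | 1 | 1 | 1 | 1 | 2
  0 | 0 | 0 | 0 | 0 | 1 | 1 | 1 | 2 | 3
  0 | 0 | 0 | 1 | 1 | 2 | 2 | 2 | 3 | 4
  0 | 1 | 1 | 2 | 2 | 3 | 3 | 3 | 4 | 5
  0 | 1 | 1 | 2 | 2 | 3 | 4 | 4 | 5 | 6
  1 | 2 | 2 | 3 | 3 | 4 | 5 | 5 | 6 | 7
  1 | 2 | 3 | 4 | 4 | 5 | 6 | 6 | 7 | 8
  1 | 2 | 3 | 4 | 4 | 5 | 6 | 7 | 8 | 9
  1 | 2 | 3 | 4 | 5 | 6 | 7 | 8 | 9 | 10

hence w(1..10) = (6, 10, 9, 4, 2, 7, 1, 3, 8, 5).

D(w) has 28 cells with 8 SE-corners; essential set:

[(2, 9, 1), (3, 5, 0), (3, 8, 1), (4, 3, 0), (6, 1, 0), (6, 3, 1), (6, 5, 2), (9, 5, 4)]


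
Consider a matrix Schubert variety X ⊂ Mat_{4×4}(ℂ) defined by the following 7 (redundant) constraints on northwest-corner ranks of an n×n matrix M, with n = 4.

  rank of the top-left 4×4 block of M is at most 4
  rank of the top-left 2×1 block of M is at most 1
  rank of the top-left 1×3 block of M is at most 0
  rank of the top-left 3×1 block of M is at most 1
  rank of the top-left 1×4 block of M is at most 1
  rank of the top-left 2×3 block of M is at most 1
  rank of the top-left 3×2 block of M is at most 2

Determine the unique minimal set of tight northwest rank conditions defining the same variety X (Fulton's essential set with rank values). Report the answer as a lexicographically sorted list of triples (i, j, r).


Rank table r_w(4×4) implied by the 7 constraints:

  row 1: 0  0  0  1
  row 2: 1  1  1  2
  row 3: 1  2  2  3
  row 4: 1  2  3  4

giving w = (4, 1, 2, 3) via Δ²R.

1 SE-corner of the 3-cell Rothe diagram gives Ess(w):

[(1, 3, 0)]


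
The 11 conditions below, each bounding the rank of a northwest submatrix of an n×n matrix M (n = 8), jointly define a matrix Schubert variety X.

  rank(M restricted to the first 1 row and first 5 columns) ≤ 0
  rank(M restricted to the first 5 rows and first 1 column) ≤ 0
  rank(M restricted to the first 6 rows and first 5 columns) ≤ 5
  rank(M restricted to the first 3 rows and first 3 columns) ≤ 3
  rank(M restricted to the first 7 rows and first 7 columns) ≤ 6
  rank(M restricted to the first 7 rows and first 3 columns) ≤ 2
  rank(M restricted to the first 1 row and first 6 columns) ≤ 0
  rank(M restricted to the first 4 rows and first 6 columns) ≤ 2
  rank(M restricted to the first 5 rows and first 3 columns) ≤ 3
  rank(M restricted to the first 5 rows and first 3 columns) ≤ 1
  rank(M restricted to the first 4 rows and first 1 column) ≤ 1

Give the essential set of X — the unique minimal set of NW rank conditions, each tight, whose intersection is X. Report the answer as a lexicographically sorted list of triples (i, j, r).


The tightest implied rank at each (i,j), from the 11 conditions:

  R[1]: 0  0  0  0  0  0  1  1
  R[2]: 0  1  1  1  1  1  2  2
  R[3]: 0  1  1  2  2  2  3  3
  R[4]: 0  1  1  2  2  2  3  4
  R[5]: 0  1  1  2  3  3  4  5
  R[6]: 1  2  2  3  4  4  5  6
  R[7]: 1  2  2  3  4  5  6  7
  R[8]: 1  2  3  4  5  6  7  8

hence w(1..8) = (7, 2, 4, 8, 5, 1, 6, 3).

5 SE-corners of the 16-cell Rothe diagram give Ess(w):

[(1, 6, 0), (4, 6, 2), (5, 1, 0), (5, 3, 1), (7, 3, 2)]


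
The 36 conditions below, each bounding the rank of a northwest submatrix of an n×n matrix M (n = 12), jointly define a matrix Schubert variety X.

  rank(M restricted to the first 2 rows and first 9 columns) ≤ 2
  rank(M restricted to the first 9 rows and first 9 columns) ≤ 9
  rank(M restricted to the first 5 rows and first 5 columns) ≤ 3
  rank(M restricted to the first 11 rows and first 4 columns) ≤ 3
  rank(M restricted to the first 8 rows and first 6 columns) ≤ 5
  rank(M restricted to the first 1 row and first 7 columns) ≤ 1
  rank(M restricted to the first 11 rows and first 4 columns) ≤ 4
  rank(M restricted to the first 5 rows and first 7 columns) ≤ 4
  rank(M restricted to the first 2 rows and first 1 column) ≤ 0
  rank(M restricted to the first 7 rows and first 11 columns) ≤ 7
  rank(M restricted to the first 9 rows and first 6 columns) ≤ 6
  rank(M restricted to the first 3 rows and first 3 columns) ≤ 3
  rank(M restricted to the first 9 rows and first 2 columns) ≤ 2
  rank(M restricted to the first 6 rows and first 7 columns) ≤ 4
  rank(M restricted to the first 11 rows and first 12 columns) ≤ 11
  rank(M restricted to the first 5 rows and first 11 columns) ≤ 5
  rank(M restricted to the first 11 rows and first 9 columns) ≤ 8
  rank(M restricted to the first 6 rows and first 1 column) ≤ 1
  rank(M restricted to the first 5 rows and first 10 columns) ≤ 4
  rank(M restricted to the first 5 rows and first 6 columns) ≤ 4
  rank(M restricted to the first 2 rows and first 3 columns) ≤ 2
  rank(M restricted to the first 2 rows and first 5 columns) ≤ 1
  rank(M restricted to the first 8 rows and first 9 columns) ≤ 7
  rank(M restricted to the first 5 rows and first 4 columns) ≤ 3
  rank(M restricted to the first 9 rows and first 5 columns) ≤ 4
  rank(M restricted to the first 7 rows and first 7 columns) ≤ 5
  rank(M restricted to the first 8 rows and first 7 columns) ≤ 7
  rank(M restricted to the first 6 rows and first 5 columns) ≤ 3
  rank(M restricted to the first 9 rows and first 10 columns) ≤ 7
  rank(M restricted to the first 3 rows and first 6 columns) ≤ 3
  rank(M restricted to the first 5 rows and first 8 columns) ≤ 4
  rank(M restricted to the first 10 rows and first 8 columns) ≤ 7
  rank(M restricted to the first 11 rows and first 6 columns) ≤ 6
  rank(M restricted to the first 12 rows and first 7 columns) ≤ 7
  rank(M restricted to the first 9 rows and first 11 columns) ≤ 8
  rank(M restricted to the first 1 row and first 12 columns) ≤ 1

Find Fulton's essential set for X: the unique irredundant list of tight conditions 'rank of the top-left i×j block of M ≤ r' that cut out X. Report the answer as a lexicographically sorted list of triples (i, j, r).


Recovering R(i,j) via the rank-extension bound from the 36 conditions:

  i=1: 0, 1, 1, 1, 1, 1, 1, 1, 1, 1, 1, 1
  i=2: 0, 1, 1, 1, 1, 2, 2, 2, 2, 2, 2, 2
  i=3: 1, 2, 2, 2, 2, 3, 3, 3, 3, 3, 3, 3
  i=4: 1, 2, 3, 3, 3, 4, 4, 4, 4, 4, 4, 4
  i=5: 1, 2, 3, 3, 3, 4, 4, 4, 4, 4, 5, 5
  i=6: 1, 2, 3, 3, 3, 4, 4, 5, 5, 5, 6, 6
  i=7: 1, 2, 3, 3, 4, 5, 5, 6, 6, 6, 7, 7
  i=8: 1, 2, 3, 3, 4, 5, 6, 7, 7, 7, 8, 8
  i=9: 1, 2, 3, 3, 4, 5, 6, 7, 7, 7, 8, 9
  i=10: 1, 2, 3, 3, 4, 5, 6, 7, 8, 8, 9, 10
  i=11: 1, 2, 3, 3, 4, 5, 6, 7, 8, 9, 10, 11
  i=12: 1, 2, 3, 4, 5, 6, 7, 8, 9, 10, 11, 12

second differences of R give the permutation w = (2, 6, 1, 3, 11, 8, 5, 7, 12, 9, 10, 4).

Rothe diagram D(w) (21 cells), 7 SE-corners (essential conditions):

[(2, 1, 0), (2, 5, 1), (5, 10, 4), (6, 5, 3), (6, 7, 4), (9, 10, 7), (11, 4, 3)]


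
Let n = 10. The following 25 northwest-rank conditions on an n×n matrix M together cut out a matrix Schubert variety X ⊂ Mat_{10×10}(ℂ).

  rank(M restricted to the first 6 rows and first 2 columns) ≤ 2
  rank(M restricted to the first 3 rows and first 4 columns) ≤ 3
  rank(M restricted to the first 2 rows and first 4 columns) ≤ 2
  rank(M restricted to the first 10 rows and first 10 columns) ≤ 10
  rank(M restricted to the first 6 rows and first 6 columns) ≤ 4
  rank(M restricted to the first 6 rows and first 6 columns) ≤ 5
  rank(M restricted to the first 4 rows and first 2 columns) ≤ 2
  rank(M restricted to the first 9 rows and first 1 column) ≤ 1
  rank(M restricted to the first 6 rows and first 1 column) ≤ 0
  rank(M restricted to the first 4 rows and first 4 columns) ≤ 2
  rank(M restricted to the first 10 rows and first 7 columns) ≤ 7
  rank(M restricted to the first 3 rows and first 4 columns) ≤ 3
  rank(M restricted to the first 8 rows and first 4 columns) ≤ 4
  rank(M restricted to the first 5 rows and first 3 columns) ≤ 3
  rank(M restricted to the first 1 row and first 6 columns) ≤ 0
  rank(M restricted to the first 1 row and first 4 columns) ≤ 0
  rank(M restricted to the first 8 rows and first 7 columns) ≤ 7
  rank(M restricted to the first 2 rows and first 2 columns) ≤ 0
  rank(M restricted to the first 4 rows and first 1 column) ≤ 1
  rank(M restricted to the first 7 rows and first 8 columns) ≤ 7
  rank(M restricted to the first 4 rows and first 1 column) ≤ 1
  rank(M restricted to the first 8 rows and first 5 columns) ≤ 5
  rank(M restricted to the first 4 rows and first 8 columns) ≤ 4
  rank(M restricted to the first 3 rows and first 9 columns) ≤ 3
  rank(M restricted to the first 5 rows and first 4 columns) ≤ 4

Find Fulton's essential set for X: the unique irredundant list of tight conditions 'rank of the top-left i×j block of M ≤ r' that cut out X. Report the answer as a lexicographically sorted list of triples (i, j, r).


Recovering R(i,j) via the rank-extension bound from the 25 conditions:

  0 0 0 0 0 0 1 1 1 1
  0 0 1 1 1 1 2 2 2 2
  0 1 2 2 2 2 3 3 3 3
  0 1 2 2 3 3 4 4 4 4
  0 1 2 3 4 4 5 5 5 5
  0 1 2 3 4 4 5 6 6 6
  1 2 3 4 5 5 6 7 7 7
  1 2 3 4 5 6 7 8 8 8
  1 2 3 4 5 6 7 8 9 9
  1 2 3 4 5 6 7 8 9 10

hence w(1..10) = (7, 3, 2, 5, 4, 8, 1, 6, 9, 10).

|D(w)|=14, |Ess(w)|=5:

[(1, 6, 0), (2, 2, 0), (4, 4, 2), (6, 1, 0), (6, 6, 4)]


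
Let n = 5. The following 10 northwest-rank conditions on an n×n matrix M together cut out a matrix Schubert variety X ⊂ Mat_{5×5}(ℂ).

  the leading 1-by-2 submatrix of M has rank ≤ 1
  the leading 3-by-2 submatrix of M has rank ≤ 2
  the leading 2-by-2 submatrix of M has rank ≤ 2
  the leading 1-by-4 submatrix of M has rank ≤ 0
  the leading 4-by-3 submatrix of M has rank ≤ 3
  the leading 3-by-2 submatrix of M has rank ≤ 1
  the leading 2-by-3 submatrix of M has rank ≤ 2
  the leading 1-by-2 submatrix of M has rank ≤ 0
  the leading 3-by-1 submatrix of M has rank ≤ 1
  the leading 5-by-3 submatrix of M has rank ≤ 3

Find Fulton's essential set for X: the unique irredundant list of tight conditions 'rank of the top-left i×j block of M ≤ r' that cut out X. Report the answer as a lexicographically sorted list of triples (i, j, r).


Recovering R(i,j) via the rank-extension bound from the 10 conditions:

  R[1]: 0  0  0  0  1
  R[2]: 1  1  1  1  2
  R[3]: 1  1  2  2  3
  R[4]: 1  2  3  3  4
  R[5]: 1  2  3  4  5

giving w = (5, 1, 3, 2, 4) via Δ²R.

Fulton essential set (2 of the 5 Rothe cells):

[(1, 4, 0), (3, 2, 1)]


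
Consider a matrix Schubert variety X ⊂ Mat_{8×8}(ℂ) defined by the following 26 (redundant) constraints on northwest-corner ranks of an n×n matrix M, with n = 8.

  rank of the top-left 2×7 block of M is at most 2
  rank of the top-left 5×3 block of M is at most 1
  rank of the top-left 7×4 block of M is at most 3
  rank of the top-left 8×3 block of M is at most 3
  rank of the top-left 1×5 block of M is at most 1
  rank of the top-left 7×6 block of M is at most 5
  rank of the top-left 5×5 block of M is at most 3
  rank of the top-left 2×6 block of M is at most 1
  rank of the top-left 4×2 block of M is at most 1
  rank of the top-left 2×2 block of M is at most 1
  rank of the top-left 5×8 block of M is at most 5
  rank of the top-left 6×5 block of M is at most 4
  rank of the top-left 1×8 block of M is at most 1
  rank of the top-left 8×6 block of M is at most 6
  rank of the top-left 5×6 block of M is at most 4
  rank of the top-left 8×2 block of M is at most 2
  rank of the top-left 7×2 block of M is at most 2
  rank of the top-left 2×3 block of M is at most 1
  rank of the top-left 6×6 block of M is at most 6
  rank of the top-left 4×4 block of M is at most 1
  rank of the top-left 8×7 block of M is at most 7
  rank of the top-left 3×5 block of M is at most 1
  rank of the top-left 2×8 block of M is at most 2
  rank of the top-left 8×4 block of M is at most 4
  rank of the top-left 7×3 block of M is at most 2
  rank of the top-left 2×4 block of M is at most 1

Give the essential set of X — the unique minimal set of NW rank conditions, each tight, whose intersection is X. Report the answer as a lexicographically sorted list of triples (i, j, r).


Reconstructing r_w from the 26 given conditions:

  1, 1, 1, 1, 1, 1, 1, 1
  1, 1, 1, 1, 1, 1, 2, 2
  1, 1, 1, 1, 1, 2, 3, 3
  1, 1, 1, 1, 2, 3, 4, 4
  1, 1, 1, 2, 3, 4, 5, 5
  1, 2, 2, 3, 4, 5, 6, 6
  1, 2, 2, 3, 4, 5, 6, 7
  1, 2, 3, 4, 5, 6, 7, 8

reading off 1-entries of Δ²R: w = (1, 7, 6, 5, 4, 2, 8, 3).

ℓ(w)=15; the 5 essential cells (i,j,r):

[(2, 6, 1), (3, 5, 1), (4, 4, 1), (5, 3, 1), (7, 3, 2)]


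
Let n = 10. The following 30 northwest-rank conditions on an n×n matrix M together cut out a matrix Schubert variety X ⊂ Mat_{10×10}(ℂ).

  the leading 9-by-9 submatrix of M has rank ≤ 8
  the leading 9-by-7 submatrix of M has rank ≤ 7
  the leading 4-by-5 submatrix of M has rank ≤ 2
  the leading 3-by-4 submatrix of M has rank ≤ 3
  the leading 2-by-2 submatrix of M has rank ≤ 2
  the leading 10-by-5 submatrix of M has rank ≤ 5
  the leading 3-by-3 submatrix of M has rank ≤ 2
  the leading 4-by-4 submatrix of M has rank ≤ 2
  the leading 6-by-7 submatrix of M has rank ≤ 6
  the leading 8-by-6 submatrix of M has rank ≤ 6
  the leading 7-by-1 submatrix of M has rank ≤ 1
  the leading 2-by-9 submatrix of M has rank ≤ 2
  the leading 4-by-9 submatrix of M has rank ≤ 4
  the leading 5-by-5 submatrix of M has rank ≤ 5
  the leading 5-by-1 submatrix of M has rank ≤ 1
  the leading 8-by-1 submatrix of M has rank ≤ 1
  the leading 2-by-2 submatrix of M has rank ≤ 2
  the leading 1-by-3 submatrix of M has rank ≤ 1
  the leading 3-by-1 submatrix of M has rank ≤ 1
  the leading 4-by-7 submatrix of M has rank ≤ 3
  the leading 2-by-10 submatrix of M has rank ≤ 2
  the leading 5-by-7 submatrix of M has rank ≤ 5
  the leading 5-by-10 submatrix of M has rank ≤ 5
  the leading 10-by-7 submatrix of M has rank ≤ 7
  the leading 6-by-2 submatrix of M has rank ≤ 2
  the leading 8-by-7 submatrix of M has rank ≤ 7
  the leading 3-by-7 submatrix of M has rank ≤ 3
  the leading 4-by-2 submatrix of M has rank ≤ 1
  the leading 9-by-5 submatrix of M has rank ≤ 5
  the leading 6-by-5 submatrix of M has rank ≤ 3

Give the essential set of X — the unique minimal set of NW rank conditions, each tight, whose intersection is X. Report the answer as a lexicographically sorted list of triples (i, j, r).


Rank table r_w(10×10) implied by the 30 constraints:

  row 1: 1 1 1 1 1 1 1 1 1 1
  row 2: 1 1 2 2 2 2 2 2 2 2
  row 3: 1 1 2 2 2 3 3 3 3 3
  row 4: 1 1 2 2 2 3 3 4 4 4
  row 5: 1 2 3 3 3 4 4 5 5 5
  row 6: 1 2 3 3 3 4 5 6 6 6
  row 7: 1 2 3 4 4 5 6 7 7 7
  row 8: 1 2 3 4 5 6 7 8 8 8
  row 9: 1 2 3 4 5 6 7 8 8 9
  row 10: 1 2 3 4 5 6 7 8 9 10

so w = (1, 3, 6, 8, 2, 7, 4, 5, 10, 9).

Rothe diagram D(w) (11 cells), 5 SE-corners (essential conditions):

[(4, 2, 1), (4, 5, 2), (4, 7, 3), (6, 5, 3), (9, 9, 8)]


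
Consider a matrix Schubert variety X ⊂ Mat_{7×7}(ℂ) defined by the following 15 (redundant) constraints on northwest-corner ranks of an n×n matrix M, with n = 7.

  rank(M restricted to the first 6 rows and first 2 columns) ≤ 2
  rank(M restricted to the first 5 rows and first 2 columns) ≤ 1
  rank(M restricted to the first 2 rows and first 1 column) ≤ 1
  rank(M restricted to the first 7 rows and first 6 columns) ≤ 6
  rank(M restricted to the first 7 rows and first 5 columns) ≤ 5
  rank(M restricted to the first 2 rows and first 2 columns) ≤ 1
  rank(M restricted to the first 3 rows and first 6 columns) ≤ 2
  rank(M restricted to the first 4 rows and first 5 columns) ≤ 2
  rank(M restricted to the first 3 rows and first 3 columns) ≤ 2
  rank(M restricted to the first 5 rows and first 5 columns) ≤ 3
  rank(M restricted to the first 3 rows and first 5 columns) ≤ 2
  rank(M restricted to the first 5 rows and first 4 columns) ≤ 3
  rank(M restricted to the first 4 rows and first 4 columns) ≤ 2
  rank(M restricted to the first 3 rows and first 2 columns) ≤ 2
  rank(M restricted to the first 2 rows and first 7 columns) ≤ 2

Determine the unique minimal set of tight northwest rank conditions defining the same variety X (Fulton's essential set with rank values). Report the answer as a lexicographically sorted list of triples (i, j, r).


Reconstructing r_w from the 15 given conditions:

  i=1: 1, 1, 1, 1, 1, 1, 1
  i=2: 1, 1, 2, 2, 2, 2, 2
  i=3: 1, 1, 2, 2, 2, 2, 3
  i=4: 1, 1, 2, 2, 2, 3, 4
  i=5: 1, 1, 2, 3, 3, 4, 5
  i=6: 1, 2, 3, 4, 4, 5, 6
  i=7: 1, 2, 3, 4, 5, 6, 7

second differences of R give the permutation w = (1, 3, 7, 6, 4, 2, 5).

ℓ(w)=9; the 3 essential cells (i,j,r):

[(3, 6, 2), (4, 5, 2), (5, 2, 1)]


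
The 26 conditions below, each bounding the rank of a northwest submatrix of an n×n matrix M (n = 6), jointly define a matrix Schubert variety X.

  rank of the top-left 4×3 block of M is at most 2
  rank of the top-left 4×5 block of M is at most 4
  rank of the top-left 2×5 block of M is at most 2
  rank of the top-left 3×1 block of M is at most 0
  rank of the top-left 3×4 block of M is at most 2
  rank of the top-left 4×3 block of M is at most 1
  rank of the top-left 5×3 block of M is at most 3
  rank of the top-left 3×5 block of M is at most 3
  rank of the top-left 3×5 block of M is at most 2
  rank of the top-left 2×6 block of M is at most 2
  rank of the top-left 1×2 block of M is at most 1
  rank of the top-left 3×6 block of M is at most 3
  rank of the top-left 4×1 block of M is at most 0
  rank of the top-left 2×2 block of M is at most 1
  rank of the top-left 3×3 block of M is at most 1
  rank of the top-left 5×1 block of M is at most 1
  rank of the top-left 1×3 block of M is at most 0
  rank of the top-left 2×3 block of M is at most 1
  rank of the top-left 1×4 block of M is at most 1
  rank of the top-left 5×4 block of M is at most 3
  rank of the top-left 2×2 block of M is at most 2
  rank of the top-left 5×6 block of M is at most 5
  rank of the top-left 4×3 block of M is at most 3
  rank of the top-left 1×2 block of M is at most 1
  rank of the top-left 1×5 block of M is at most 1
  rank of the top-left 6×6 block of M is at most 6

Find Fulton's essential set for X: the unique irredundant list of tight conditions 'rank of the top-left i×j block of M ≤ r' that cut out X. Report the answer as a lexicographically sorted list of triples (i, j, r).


The tightest implied rank at each (i,j), from the 26 conditions:

  0, 0, 0, 1, 1, 1
  0, 1, 1, 2, 2, 2
  0, 1, 1, 2, 2, 3
  0, 1, 1, 2, 3, 4
  1, 2, 2, 3, 4, 5
  1, 2, 3, 4, 5, 6

hence w(1..6) = (4, 2, 6, 5, 1, 3).

4 SE-corners of the 9-cell Rothe diagram give Ess(w):

[(1, 3, 0), (3, 5, 2), (4, 1, 0), (4, 3, 1)]


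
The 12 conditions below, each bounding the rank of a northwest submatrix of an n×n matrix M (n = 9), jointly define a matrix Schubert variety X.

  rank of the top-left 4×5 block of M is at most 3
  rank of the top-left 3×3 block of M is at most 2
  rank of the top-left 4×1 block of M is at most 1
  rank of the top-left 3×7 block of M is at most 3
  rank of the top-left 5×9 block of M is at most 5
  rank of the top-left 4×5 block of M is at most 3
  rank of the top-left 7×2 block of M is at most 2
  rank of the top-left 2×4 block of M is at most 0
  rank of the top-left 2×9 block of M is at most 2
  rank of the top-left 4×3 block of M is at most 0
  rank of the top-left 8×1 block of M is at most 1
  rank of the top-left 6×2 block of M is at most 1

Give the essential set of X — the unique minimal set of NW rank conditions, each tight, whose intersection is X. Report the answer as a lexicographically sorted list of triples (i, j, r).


The tightest implied rank at each (i,j), from the 12 conditions:

  0 | 0 | 0 | 0 | 1 | 1 | 1 | 1 | 1
  0 | 0 | 0 | 0 | 1 | 2 | 2 | 2 | 2
  0 | 0 | 0 | 1 | 2 | 3 | 3 | 3 | 3
  0 | 0 | 0 | 1 | 2 | 3 | 4 | 4 | 4
  1 | 1 | 1 | 2 | 3 | 4 | 5 | 5 | 5
  1 | 1 | 2 | 3 | 4 | 5 | 6 | 6 | 6
  1 | 2 | 3 | 4 | 5 | 6 | 7 | 7 | 7
  1 | 2 | 3 | 4 | 5 | 6 | 7 | 8 | 8
  1 | 2 | 3 | 4 | 5 | 6 | 7 | 8 | 9

so w = (5, 6, 4, 7, 1, 3, 2, 8, 9).

ℓ(w)=15; the 3 essential cells (i,j,r):

[(2, 4, 0), (4, 3, 0), (6, 2, 1)]


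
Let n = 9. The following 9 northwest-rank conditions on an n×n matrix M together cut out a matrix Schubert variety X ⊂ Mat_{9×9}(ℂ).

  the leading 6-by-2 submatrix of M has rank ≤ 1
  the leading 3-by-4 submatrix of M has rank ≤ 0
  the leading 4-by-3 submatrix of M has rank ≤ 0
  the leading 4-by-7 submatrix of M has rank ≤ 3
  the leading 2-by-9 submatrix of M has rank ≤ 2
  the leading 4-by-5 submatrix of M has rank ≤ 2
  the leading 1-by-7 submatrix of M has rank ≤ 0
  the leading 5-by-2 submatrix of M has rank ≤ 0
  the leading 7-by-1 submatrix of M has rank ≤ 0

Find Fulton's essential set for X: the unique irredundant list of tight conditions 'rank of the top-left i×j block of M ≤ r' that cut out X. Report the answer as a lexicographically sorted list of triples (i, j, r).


Computing R[i][j] = min implied NW-rank bound (n=9, 9 conditions):

  i=1: 0  0  0  0  0  0  0  1  1
  i=2: 0  0  0  0  1  1  1  2  2
  i=3: 0  0  0  0  1  2  2  3  3
  i=4: 0  0  0  1  2  3  3  4  4
  i=5: 0  0  1  2  3  4  4  5  5
  i=6: 0  1  2  3  4  5  5  6  6
  i=7: 0  1  2  3  4  5  6  7  7
  i=8: 1  2  3  4  5  6  7  8  8
  i=9: 1  2  3  4  5  6  7  8  9

the unique w with this rank table is (8, 5, 6, 4, 3, 2, 7, 1, 9).

Rothe diagram D(w) (22 cells), 5 SE-corners (essential conditions):

[(1, 7, 0), (3, 4, 0), (4, 3, 0), (5, 2, 0), (7, 1, 0)]


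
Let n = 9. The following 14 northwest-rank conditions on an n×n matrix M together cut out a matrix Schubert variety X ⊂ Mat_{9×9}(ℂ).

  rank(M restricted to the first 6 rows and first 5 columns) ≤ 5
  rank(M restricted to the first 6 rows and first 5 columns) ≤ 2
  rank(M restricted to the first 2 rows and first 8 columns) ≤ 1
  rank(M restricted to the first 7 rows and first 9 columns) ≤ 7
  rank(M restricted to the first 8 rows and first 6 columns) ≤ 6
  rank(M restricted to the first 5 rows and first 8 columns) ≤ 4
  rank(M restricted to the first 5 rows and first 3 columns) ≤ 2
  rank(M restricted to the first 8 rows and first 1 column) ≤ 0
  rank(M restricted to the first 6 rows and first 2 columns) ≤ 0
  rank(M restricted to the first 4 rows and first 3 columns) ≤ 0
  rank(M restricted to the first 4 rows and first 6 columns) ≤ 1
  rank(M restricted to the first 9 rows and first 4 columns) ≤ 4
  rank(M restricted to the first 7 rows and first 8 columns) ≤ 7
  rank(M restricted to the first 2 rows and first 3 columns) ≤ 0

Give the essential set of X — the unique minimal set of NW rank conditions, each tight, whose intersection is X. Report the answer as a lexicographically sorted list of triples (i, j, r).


Rank table r_w(9×9) implied by the 14 constraints:

  row 1: 0, 0, 0, 1, 1, 1, 1, 1, 1
  row 2: 0, 0, 0, 1, 1, 1, 1, 1, 2
  row 3: 0, 0, 0, 1, 1, 1, 2, 2, 3
  row 4: 0, 0, 0, 1, 1, 1, 2, 3, 4
  row 5: 0, 0, 1, 2, 2, 2, 3, 4, 5
  row 6: 0, 0, 1, 2, 2, 3, 4, 5, 6
  row 7: 0, 1, 2, 3, 3, 4, 5, 6, 7
  row 8: 0, 1, 2, 3, 4, 5, 6, 7, 8
  row 9: 1, 2, 3, 4, 5, 6, 7, 8, 9

the unique w with this rank table is (4, 9, 7, 8, 3, 6, 2, 5, 1).

|D(w)|=27, |Ess(w)|=6:

[(2, 8, 1), (4, 3, 0), (4, 6, 1), (6, 2, 0), (6, 5, 2), (8, 1, 0)]


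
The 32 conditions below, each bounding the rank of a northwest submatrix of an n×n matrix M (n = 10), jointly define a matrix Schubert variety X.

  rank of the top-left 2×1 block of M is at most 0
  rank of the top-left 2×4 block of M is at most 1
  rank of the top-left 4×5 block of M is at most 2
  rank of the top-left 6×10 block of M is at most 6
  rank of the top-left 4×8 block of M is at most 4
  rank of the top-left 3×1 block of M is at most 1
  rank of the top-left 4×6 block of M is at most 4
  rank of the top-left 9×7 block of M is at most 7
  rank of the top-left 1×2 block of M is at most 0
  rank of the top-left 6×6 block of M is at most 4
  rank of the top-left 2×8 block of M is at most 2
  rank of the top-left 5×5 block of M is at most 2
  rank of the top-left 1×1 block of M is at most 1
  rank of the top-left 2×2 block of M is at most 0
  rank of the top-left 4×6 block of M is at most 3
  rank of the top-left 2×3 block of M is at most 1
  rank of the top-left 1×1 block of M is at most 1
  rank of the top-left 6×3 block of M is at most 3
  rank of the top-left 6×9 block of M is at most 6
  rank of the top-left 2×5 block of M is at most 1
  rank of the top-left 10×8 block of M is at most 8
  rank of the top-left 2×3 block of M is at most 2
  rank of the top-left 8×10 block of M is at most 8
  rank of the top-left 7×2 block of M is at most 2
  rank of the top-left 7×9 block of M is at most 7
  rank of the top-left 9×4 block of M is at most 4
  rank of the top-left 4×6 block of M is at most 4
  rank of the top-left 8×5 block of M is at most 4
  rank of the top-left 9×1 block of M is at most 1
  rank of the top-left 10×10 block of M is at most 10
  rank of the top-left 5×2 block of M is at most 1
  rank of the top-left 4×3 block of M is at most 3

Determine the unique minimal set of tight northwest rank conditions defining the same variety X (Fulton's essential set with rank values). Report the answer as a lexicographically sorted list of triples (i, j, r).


Rank table r_w(10×10) implied by the 32 constraints:

  i=1: 0 | 0 | 1 | 1 | 1 | 1 | 1 | 1 | 1 | 1
  i=2: 0 | 0 | 1 | 1 | 1 | 2 | 2 | 2 | 2 | 2
  i=3: 1 | 1 | 2 | 2 | 2 | 3 | 3 | 3 | 3 | 3
  i=4: 1 | 1 | 2 | 2 | 2 | 3 | 4 | 4 | 4 | 4
  i=5: 1 | 1 | 2 | 2 | 2 | 3 | 4 | 5 | 5 | 5
  i=6: 1 | 2 | 3 | 3 | 3 | 4 | 5 | 6 | 6 | 6
  i=7: 1 | 2 | 3 | 4 | 4 | 5 | 6 | 7 | 7 | 7
  i=8: 1 | 2 | 3 | 4 | 4 | 5 | 6 | 7 | 8 | 8
  i=9: 1 | 2 | 3 | 4 | 5 | 6 | 7 | 8 | 9 | 9
  i=10: 1 | 2 | 3 | 4 | 5 | 6 | 7 | 8 | 9 | 10

reading off 1-entries of Δ²R: w = (3, 6, 1, 7, 8, 2, 4, 9, 5, 10).

ℓ(w)=13; the 5 essential cells (i,j,r):

[(2, 2, 0), (2, 5, 1), (5, 2, 1), (5, 5, 2), (8, 5, 4)]


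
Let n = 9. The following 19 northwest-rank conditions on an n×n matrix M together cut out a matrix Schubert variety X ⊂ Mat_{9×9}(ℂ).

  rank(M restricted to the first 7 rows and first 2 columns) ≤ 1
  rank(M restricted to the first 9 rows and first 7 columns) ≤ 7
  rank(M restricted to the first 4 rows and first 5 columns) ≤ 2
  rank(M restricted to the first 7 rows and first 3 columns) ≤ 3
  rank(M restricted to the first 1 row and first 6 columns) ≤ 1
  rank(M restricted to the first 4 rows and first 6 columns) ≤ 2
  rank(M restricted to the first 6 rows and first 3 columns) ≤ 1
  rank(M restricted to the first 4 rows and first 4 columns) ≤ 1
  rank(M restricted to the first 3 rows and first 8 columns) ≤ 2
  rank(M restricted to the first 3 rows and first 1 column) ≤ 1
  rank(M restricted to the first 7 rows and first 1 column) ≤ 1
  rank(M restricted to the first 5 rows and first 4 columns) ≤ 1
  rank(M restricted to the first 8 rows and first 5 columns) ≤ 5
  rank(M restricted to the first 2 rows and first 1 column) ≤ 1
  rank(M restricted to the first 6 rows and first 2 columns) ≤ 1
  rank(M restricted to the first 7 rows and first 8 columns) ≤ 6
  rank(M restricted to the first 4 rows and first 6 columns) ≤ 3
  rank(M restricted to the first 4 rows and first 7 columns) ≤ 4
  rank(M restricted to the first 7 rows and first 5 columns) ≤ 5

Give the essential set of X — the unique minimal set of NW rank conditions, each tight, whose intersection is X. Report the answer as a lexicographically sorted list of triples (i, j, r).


Reconstructing r_w from the 19 given conditions:

  1  1  1  1  1  1  1  1  1
  1  1  1  1  2  2  2  2  2
  1  1  1  1  2  2  2  2  3
  1  1  1  1  2  2  3  3  4
  1  1  1  1  2  3  4  4  5
  1  1  1  2  3  4  5  5  6
  1  1  2  3  4  5  6  6  7
  1  2  3  4  5  6  7  7  8
  1  2  3  4  5  6  7  8  9

hence w(1..9) = (1, 5, 9, 7, 6, 4, 3, 2, 8).

|D(w)|=19, |Ess(w)|=5:

[(3, 8, 2), (4, 6, 2), (5, 4, 1), (6, 3, 1), (7, 2, 1)]


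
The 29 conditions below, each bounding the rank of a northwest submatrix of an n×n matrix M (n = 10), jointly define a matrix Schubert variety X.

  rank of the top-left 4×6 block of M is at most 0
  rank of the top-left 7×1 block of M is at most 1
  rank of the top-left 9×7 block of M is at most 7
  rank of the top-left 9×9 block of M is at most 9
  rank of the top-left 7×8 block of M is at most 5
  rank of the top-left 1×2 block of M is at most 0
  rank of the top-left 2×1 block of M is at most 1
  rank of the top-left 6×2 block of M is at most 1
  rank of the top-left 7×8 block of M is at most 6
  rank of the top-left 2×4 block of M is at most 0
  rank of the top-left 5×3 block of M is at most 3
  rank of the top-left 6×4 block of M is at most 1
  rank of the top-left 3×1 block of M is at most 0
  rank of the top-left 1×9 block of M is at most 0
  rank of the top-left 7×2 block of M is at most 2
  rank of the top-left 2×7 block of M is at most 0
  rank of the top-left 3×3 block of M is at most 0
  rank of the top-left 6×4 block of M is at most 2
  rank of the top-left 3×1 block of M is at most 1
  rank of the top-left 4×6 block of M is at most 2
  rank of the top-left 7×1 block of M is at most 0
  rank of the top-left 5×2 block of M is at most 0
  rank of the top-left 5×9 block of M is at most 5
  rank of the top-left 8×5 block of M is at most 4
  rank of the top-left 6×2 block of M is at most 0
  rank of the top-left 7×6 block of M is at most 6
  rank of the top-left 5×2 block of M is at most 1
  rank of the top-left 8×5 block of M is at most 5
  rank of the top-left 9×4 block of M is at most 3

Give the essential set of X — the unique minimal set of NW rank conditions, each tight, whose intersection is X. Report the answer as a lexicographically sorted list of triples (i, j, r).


Recovering R(i,j) via the rank-extension bound from the 29 conditions:

  i=1: 0 0 0 0 0 0 0 0 0 1
  i=2: 0 0 0 0 0 0 0 1 1 2
  i=3: 0 0 0 0 0 0 1 2 2 3
  i=4: 0 0 0 0 0 0 1 2 3 4
  i=5: 0 0 1 1 1 1 2 3 4 5
  i=6: 0 0 1 1 2 2 3 4 5 6
  i=7: 0 1 2 2 3 3 4 5 6 7
  i=8: 1 2 3 3 4 4 5 6 7 8
  i=9: 1 2 3 3 4 5 6 7 8 9
  i=10: 1 2 3 4 5 6 7 8 9 10

the unique w with this rank table is (10, 8, 7, 9, 3, 5, 2, 1, 6, 4).

7 SE-corners of the 35-cell Rothe diagram give Ess(w):

[(1, 9, 0), (2, 7, 0), (4, 6, 0), (6, 2, 0), (6, 4, 1), (7, 1, 0), (9, 4, 3)]


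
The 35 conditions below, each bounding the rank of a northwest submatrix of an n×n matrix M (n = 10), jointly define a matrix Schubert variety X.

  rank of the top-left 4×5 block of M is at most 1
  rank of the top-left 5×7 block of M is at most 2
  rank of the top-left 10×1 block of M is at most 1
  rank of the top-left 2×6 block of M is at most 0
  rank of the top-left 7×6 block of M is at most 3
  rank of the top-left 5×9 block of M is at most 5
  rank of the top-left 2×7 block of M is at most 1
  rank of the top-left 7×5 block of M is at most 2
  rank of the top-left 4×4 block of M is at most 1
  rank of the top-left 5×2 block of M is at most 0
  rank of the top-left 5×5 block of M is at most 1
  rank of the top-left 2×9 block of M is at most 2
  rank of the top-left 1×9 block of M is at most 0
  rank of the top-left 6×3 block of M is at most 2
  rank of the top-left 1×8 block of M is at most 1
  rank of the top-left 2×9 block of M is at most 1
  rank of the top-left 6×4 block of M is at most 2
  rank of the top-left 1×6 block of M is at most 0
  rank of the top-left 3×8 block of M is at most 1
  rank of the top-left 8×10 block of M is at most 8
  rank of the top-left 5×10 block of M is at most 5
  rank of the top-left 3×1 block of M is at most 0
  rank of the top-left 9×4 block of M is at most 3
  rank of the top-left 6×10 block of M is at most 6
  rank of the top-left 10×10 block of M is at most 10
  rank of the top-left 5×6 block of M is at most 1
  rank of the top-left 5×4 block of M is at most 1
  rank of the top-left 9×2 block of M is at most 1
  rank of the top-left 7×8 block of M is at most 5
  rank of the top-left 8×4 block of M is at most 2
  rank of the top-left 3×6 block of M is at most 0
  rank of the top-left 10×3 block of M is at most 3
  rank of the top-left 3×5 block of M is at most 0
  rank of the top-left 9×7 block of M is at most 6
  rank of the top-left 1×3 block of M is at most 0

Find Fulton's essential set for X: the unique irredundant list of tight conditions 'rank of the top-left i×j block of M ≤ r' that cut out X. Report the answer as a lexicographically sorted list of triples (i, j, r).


Recovering R(i,j) via the rank-extension bound from the 35 conditions:

  R[1]: 0 | 0 | 0 | 0 | 0 | 0 | 0 | 0 | 0 | 1
  R[2]: 0 | 0 | 0 | 0 | 0 | 0 | 1 | 1 | 1 | 2
  R[3]: 0 | 0 | 0 | 0 | 0 | 0 | 1 | 1 | 2 | 3
  R[4]: 0 | 0 | 1 | 1 | 1 | 1 | 2 | 2 | 3 | 4
  R[5]: 0 | 0 | 1 | 1 | 1 | 1 | 2 | 3 | 4 | 5
  R[6]: 1 | 1 | 2 | 2 | 2 | 2 | 3 | 4 | 5 | 6
  R[7]: 1 | 1 | 2 | 2 | 2 | 3 | 4 | 5 | 6 | 7
  R[8]: 1 | 1 | 2 | 2 | 3 | 4 | 5 | 6 | 7 | 8
  R[9]: 1 | 1 | 2 | 3 | 4 | 5 | 6 | 7 | 8 | 9
  R[10]: 1 | 2 | 3 | 4 | 5 | 6 | 7 | 8 | 9 | 10

giving w = (10, 7, 9, 3, 8, 1, 6, 5, 4, 2) via Δ²R.

Fulton essential set (8 of the 35 Rothe cells):

[(1, 9, 0), (3, 6, 0), (3, 8, 1), (5, 2, 0), (5, 6, 1), (7, 5, 2), (8, 4, 2), (9, 2, 1)]


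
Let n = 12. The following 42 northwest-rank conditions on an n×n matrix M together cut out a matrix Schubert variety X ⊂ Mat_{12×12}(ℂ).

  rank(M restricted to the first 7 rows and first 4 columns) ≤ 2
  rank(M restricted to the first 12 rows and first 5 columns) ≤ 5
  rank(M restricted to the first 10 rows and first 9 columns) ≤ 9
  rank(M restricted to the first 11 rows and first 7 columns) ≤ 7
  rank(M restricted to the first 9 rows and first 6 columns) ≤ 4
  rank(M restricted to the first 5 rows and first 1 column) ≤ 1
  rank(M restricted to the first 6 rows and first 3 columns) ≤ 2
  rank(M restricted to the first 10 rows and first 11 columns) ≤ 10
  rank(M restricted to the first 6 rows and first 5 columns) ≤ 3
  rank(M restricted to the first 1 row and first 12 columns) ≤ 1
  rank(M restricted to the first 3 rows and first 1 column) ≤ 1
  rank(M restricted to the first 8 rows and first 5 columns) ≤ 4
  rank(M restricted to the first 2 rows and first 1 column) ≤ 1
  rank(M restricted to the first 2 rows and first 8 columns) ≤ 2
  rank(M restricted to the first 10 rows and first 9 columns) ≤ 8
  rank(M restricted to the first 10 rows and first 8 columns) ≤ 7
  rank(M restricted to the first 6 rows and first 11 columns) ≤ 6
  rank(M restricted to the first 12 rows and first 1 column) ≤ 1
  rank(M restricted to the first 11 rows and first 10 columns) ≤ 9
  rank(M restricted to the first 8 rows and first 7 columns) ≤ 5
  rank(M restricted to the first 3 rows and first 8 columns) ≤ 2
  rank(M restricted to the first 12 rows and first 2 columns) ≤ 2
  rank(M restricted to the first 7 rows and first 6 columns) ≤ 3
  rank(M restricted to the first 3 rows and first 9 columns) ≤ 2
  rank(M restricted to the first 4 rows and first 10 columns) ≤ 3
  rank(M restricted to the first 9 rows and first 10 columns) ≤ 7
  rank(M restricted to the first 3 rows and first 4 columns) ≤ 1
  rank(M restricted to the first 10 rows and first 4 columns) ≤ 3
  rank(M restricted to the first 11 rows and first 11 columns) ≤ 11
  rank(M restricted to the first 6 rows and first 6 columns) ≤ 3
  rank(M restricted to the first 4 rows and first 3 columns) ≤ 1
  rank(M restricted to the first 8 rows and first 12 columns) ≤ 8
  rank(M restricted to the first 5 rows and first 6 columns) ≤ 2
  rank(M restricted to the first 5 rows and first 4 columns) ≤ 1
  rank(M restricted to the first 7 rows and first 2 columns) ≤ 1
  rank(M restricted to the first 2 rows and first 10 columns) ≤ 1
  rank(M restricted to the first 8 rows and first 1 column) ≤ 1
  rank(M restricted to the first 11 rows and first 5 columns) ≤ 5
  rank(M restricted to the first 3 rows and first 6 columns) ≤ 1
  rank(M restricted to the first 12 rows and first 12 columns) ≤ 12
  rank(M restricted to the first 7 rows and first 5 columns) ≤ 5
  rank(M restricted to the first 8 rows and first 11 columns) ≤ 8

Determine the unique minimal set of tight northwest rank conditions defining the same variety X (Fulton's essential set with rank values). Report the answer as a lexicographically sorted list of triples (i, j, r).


Reconstructing r_w from the 42 given conditions:

  row 1: 1 | 1 | 1 | 1 | 1 | 1 | 1 | 1 | 1 | 1 | 1 | 1
  row 2: 1 | 1 | 1 | 1 | 1 | 1 | 1 | 1 | 1 | 1 | 2 | 2
  row 3: 1 | 1 | 1 | 1 | 1 | 1 | 2 | 2 | 2 | 2 | 3 | 3
  row 4: 1 | 1 | 1 | 1 | 2 | 2 | 3 | 3 | 3 | 3 | 4 | 4
  row 5: 1 | 1 | 1 | 1 | 2 | 2 | 3 | 4 | 4 | 4 | 5 | 5
  row 6: 1 | 1 | 2 | 2 | 3 | 3 | 4 | 5 | 5 | 5 | 6 | 6
  row 7: 1 | 1 | 2 | 2 | 3 | 3 | 4 | 5 | 6 | 6 | 7 | 7
  row 8: 1 | 2 | 3 | 3 | 4 | 4 | 5 | 6 | 7 | 7 | 8 | 8
  row 9: 1 | 2 | 3 | 3 | 4 | 4 | 5 | 6 | 7 | 7 | 8 | 9
  row 10: 1 | 2 | 3 | 3 | 4 | 5 | 6 | 7 | 8 | 8 | 9 | 10
  row 11: 1 | 2 | 3 | 4 | 5 | 6 | 7 | 8 | 9 | 9 | 10 | 11
  row 12: 1 | 2 | 3 | 4 | 5 | 6 | 7 | 8 | 9 | 10 | 11 | 12

giving w = (1, 11, 7, 5, 8, 3, 9, 2, 12, 6, 4, 10) via Δ²R.

ℓ(w)=29; the 10 essential cells (i,j,r):

[(2, 10, 1), (3, 6, 1), (5, 4, 1), (5, 6, 2), (7, 2, 1), (7, 4, 2), (7, 6, 3), (9, 6, 4), (9, 10, 7), (10, 4, 3)]
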